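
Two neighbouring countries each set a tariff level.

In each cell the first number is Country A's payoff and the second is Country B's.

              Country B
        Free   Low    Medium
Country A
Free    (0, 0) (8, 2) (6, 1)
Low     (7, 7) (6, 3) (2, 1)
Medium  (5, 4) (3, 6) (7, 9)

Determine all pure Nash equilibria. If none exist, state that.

(Free, Low) and (Low, Free) and (Medium, Medium)

(Free, Free): Country A can switch to Low (0 → 7). Not NE.
(Free, Low): Country A gets 8, best alternative 6; Country B gets 2, best alternative 1. No profitable deviation — NE.
(Free, Medium): Country A can switch to Medium (6 → 7). Not NE.
(Low, Free): Country A gets 7, best alternative 5; Country B gets 7, best alternative 3. No profitable deviation — NE.
(Low, Low): Country A can switch to Free (6 → 8). Not NE.
(Low, Medium): Country A can switch to Free (2 → 6). Not NE.
(Medium, Free): Country A can switch to Low (5 → 7). Not NE.
(Medium, Low): Country A can switch to Free (3 → 8). Not NE.
(Medium, Medium): Country A gets 7, best alternative 6; Country B gets 9, best alternative 6. No profitable deviation — NE.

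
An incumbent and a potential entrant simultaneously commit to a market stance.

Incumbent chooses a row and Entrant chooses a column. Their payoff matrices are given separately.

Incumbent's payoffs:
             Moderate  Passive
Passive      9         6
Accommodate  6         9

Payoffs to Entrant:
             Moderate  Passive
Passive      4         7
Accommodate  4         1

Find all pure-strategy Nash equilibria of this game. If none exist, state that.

No pure-strategy Nash equilibrium.

Mark each player's best response to every combination of opponents' strategies; a profile where every player is best-responding is a pure Nash equilibrium.
Incumbent against Moderate: payoffs 9, 6 → best response Passive.
Incumbent against Passive: payoffs 6, 9 → best response Accommodate.
Entrant against Passive: payoffs 4, 7 → best response Passive.
Entrant against Accommodate: payoffs 4, 1 → best response Moderate.
No profile is a mutual best response for all players.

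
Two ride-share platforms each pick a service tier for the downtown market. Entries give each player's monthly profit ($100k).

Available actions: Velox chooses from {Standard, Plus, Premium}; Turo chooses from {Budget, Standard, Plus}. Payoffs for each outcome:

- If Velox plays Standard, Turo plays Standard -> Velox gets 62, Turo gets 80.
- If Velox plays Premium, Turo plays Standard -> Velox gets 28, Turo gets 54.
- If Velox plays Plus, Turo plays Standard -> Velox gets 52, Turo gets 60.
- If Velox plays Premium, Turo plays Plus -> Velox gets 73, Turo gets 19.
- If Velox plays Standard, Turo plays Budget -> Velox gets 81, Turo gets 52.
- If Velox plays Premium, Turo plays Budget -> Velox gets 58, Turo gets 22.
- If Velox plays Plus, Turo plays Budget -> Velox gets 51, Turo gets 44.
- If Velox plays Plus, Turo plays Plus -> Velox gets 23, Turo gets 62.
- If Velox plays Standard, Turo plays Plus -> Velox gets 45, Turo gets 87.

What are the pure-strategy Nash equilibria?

(Standard, Budget): Turo can switch to Standard (52 → 80). Not NE.
(Standard, Standard): Turo can switch to Plus (80 → 87). Not NE.
(Standard, Plus): Velox can switch to Premium (45 → 73). Not NE.
(Plus, Budget): Velox can switch to Standard (51 → 81). Not NE.
(Plus, Standard): Velox can switch to Standard (52 → 62). Not NE.
(Plus, Plus): Velox can switch to Standard (23 → 45). Not NE.
(Premium, Budget): Velox can switch to Standard (58 → 81). Not NE.
(Premium, Standard): Velox can switch to Standard (28 → 62). Not NE.
(The remaining 1 profile has a profitable deviation by the same check.)

There is no pure-strategy Nash equilibrium.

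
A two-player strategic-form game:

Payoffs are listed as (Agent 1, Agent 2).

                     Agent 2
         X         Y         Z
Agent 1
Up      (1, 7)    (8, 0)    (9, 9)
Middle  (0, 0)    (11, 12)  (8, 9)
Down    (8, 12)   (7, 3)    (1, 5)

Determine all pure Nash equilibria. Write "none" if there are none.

The pure Nash equilibria are (Up, Z); (Middle, Y); (Down, X).

Agent 1 against X: payoffs 1, 0, 8 → best response Down.
Agent 1 against Y: payoffs 8, 11, 7 → best response Middle.
Agent 1 against Z: payoffs 9, 8, 1 → best response Up.
Agent 2 against Up: payoffs 7, 0, 9 → best response Z.
Agent 2 against Middle: payoffs 0, 12, 9 → best response Y.
Agent 2 against Down: payoffs 12, 3, 5 → best response X.
Mutual best responses: (Up, Z); (Middle, Y); (Down, X).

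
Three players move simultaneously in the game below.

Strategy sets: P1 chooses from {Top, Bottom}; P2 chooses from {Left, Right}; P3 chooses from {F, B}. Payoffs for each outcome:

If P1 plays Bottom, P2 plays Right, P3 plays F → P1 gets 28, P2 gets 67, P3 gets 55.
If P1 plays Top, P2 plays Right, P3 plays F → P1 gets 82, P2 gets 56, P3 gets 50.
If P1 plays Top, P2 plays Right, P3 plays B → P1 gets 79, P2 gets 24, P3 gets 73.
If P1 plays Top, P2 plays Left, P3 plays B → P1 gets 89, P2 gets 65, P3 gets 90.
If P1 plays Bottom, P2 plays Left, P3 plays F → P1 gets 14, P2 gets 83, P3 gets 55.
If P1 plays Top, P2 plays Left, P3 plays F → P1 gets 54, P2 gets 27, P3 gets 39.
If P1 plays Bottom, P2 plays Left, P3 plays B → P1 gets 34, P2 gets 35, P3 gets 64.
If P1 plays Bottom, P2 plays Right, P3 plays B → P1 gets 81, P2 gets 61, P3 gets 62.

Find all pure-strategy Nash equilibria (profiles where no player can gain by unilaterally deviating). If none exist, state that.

The pure Nash equilibria are (Top, Left, B) and (Bottom, Right, B).

P1 against (Left, F): payoffs 54, 14 → best response Top.
P1 against (Left, B): payoffs 89, 34 → best response Top.
P1 against (Right, F): payoffs 82, 28 → best response Top.
P1 against (Right, B): payoffs 79, 81 → best response Bottom.
P2 against (Top, F): payoffs 27, 56 → best response Right.
P2 against (Top, B): payoffs 65, 24 → best response Left.
P2 against (Bottom, F): payoffs 83, 67 → best response Left.
P2 against (Bottom, B): payoffs 35, 61 → best response Right.
P3 against (Top, Left): payoffs 39, 90 → best response B.
P3 against (Top, Right): payoffs 50, 73 → best response B.
P3 against (Bottom, Left): payoffs 55, 64 → best response B.
P3 against (Bottom, Right): payoffs 55, 62 → best response B.
Mutual best responses: (Top, Left, B); (Bottom, Right, B).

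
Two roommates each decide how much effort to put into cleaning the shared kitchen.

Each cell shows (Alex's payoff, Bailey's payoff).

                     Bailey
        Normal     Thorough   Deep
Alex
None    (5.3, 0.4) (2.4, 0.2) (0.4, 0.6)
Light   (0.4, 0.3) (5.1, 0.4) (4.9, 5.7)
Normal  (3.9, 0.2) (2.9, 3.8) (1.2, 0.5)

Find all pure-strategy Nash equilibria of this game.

Pure NE: (Light, Deep)

Alex against Normal: payoffs 5.3, 0.4, 3.9 → best response None.
Alex against Thorough: payoffs 2.4, 5.1, 2.9 → best response Light.
Alex against Deep: payoffs 0.4, 4.9, 1.2 → best response Light.
Bailey against None: payoffs 0.4, 0.2, 0.6 → best response Deep.
Bailey against Light: payoffs 0.3, 0.4, 5.7 → best response Deep.
Bailey against Normal: payoffs 0.2, 3.8, 0.5 → best response Thorough.
Mutual best responses: (Light, Deep).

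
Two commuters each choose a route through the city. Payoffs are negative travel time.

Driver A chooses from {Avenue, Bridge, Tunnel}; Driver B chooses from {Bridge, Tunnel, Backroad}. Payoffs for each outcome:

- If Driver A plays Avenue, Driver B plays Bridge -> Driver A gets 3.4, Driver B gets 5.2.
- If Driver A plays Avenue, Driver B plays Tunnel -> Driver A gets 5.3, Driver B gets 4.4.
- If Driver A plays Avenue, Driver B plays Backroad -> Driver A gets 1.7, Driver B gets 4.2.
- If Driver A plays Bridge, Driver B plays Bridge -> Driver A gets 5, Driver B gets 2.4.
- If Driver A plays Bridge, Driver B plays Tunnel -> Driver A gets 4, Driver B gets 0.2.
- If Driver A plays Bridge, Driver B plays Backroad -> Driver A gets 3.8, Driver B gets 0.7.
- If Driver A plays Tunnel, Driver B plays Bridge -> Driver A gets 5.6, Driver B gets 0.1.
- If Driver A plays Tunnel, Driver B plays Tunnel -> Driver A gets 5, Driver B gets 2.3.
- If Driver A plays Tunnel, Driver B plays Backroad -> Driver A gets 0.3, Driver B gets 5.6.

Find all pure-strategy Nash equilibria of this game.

Driver A against Bridge: payoffs 3.4, 5, 5.6 → best response Tunnel.
Driver A against Tunnel: payoffs 5.3, 4, 5 → best response Avenue.
Driver A against Backroad: payoffs 1.7, 3.8, 0.3 → best response Bridge.
Driver B against Avenue: payoffs 5.2, 4.4, 4.2 → best response Bridge.
Driver B against Bridge: payoffs 2.4, 0.2, 0.7 → best response Bridge.
Driver B against Tunnel: payoffs 0.1, 2.3, 5.6 → best response Backroad.
No profile is a mutual best response for all players.

There is no pure-strategy Nash equilibrium.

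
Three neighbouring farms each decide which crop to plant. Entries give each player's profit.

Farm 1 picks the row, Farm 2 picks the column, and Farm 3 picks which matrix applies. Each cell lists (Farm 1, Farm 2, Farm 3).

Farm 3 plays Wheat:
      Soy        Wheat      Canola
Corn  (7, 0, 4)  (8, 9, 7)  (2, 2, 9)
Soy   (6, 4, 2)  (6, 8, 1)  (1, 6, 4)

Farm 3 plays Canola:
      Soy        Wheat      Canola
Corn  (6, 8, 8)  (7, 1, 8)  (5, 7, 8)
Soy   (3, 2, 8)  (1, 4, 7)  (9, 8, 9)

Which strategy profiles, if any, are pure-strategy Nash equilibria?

(Corn, Soy, Canola); (Soy, Canola, Canola)

Farm 1 against (Soy, Wheat): payoffs 7, 6 → best response Corn.
Farm 1 against (Soy, Canola): payoffs 6, 3 → best response Corn.
Farm 1 against (Wheat, Wheat): payoffs 8, 6 → best response Corn.
Farm 1 against (Wheat, Canola): payoffs 7, 1 → best response Corn.
Farm 1 against (Canola, Wheat): payoffs 2, 1 → best response Corn.
Farm 1 against (Canola, Canola): payoffs 5, 9 → best response Soy.
Farm 2 against (Corn, Wheat): payoffs 0, 9, 2 → best response Wheat.
Farm 2 against (Corn, Canola): payoffs 8, 1, 7 → best response Soy.
Farm 2 against (Soy, Wheat): payoffs 4, 8, 6 → best response Wheat.
Farm 2 against (Soy, Canola): payoffs 2, 4, 8 → best response Canola.
Farm 3 against (Corn, Soy): payoffs 4, 8 → best response Canola.
Farm 3 against (Corn, Wheat): payoffs 7, 8 → best response Canola.
Farm 3 against (Corn, Canola): payoffs 9, 8 → best response Wheat.
Farm 3 against (Soy, Soy): payoffs 2, 8 → best response Canola.
Farm 3 against (Soy, Wheat): payoffs 1, 7 → best response Canola.
Farm 3 against (Soy, Canola): payoffs 4, 9 → best response Canola.
Mutual best responses: (Corn, Soy, Canola); (Soy, Canola, Canola).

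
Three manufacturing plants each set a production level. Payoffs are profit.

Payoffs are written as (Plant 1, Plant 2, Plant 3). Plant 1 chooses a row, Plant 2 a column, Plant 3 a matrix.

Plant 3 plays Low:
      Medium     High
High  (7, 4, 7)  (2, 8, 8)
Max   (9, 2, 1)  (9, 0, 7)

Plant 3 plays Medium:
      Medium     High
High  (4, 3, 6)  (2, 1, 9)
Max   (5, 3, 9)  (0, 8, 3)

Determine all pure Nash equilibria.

No pure-strategy Nash equilibrium.

Plant 1 against (Medium, Low): payoffs 7, 9 → best response Max.
Plant 1 against (Medium, Medium): payoffs 4, 5 → best response Max.
Plant 1 against (High, Low): payoffs 2, 9 → best response Max.
Plant 1 against (High, Medium): payoffs 2, 0 → best response High.
Plant 2 against (High, Low): payoffs 4, 8 → best response High.
Plant 2 against (High, Medium): payoffs 3, 1 → best response Medium.
Plant 2 against (Max, Low): payoffs 2, 0 → best response Medium.
Plant 2 against (Max, Medium): payoffs 3, 8 → best response High.
Plant 3 against (High, Medium): payoffs 7, 6 → best response Low.
Plant 3 against (High, High): payoffs 8, 9 → best response Medium.
Plant 3 against (Max, Medium): payoffs 1, 9 → best response Medium.
Plant 3 against (Max, High): payoffs 7, 3 → best response Low.
No profile is a mutual best response for all players.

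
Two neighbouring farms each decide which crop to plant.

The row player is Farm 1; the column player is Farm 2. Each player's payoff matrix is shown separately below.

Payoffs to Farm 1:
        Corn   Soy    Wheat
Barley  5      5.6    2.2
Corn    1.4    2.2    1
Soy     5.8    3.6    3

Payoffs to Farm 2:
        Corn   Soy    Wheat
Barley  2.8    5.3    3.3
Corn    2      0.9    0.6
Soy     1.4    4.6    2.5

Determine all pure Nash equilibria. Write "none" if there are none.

The unique pure-strategy Nash equilibrium is (Barley, Soy).

Farm 1 against Corn: payoffs 5, 1.4, 5.8 → best response Soy.
Farm 1 against Soy: payoffs 5.6, 2.2, 3.6 → best response Barley.
Farm 1 against Wheat: payoffs 2.2, 1, 3 → best response Soy.
Farm 2 against Barley: payoffs 2.8, 5.3, 3.3 → best response Soy.
Farm 2 against Corn: payoffs 2, 0.9, 0.6 → best response Corn.
Farm 2 against Soy: payoffs 1.4, 4.6, 2.5 → best response Soy.
Mutual best responses: (Barley, Soy).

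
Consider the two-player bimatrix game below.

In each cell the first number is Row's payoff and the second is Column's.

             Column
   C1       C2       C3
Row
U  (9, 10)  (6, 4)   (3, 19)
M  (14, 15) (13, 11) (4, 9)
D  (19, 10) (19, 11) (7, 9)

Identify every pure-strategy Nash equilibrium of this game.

For each player, find the best response to each opponent profile; mutual best responses are the pure NE.
Row against C1: payoffs 9, 14, 19 → best response D.
Row against C2: payoffs 6, 13, 19 → best response D.
Row against C3: payoffs 3, 4, 7 → best response D.
Column against U: payoffs 10, 4, 19 → best response C3.
Column against M: payoffs 15, 11, 9 → best response C1.
Column against D: payoffs 10, 11, 9 → best response C2.
Mutual best responses: (D, C2).

(D, C2)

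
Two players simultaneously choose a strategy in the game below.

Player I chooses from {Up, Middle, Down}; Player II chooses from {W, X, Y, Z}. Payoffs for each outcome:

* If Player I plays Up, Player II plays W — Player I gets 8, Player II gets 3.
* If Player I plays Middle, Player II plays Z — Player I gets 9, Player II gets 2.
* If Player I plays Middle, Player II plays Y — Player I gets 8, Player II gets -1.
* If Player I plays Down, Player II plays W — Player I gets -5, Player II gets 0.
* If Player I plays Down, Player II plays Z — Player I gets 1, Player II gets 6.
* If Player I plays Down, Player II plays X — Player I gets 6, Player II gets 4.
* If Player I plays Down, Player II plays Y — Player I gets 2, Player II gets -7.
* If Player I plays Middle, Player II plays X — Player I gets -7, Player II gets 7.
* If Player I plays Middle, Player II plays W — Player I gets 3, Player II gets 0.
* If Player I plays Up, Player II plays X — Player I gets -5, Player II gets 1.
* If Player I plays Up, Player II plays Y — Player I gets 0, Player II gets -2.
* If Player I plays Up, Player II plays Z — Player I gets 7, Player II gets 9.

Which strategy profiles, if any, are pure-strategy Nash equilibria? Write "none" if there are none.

No pure-strategy Nash equilibrium.

For each strategy profile, look for a profitable unilateral deviation.
(Up, W): Player II can switch to Z (3 → 9). Not NE.
(Up, X): Player I can switch to Down (-5 → 6). Not NE.
(Up, Y): Player I can switch to Middle (0 → 8). Not NE.
(Up, Z): Player I can switch to Middle (7 → 9). Not NE.
(Middle, W): Player I can switch to Up (3 → 8). Not NE.
(Middle, X): Player I can switch to Up (-7 → -5). Not NE.
(Middle, Y): Player II can switch to W (-1 → 0). Not NE.
(Middle, Z): Player II can switch to X (2 → 7). Not NE.
(The remaining 4 profiles each have a profitable deviation by the same check.)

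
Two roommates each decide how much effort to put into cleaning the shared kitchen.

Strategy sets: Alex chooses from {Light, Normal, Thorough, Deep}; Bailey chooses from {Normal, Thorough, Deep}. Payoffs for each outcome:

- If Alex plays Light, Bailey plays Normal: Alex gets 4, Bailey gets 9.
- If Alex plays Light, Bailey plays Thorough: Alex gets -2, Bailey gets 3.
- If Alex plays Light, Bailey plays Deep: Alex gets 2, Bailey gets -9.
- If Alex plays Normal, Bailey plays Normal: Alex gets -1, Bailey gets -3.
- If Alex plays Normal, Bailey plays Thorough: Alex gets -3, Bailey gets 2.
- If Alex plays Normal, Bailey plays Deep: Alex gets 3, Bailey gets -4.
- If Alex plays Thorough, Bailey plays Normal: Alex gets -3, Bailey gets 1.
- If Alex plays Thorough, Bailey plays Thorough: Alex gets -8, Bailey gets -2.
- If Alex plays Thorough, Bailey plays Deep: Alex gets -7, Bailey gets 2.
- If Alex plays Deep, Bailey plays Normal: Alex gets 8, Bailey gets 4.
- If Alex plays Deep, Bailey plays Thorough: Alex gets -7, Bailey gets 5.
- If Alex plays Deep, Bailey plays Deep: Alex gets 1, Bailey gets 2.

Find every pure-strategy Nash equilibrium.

No pure-strategy Nash equilibrium.

Alex against Normal: payoffs 4, -1, -3, 8 → best response Deep.
Alex against Thorough: payoffs -2, -3, -8, -7 → best response Light.
Alex against Deep: payoffs 2, 3, -7, 1 → best response Normal.
Bailey against Light: payoffs 9, 3, -9 → best response Normal.
Bailey against Normal: payoffs -3, 2, -4 → best response Thorough.
Bailey against Thorough: payoffs 1, -2, 2 → best response Deep.
Bailey against Deep: payoffs 4, 5, 2 → best response Thorough.
No profile is a mutual best response for all players.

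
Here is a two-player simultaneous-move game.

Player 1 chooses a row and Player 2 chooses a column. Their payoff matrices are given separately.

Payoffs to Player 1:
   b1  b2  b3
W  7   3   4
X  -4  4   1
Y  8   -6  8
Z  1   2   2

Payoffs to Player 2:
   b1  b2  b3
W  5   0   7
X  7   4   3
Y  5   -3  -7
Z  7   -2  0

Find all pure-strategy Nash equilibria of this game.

(Y, b1)

For each strategy profile, look for a profitable unilateral deviation.
(W, b1): Player 1 can switch to Y (7 → 8). Not NE.
(W, b2): Player 1 can switch to X (3 → 4). Not NE.
(W, b3): Player 1 can switch to Y (4 → 8). Not NE.
(X, b1): Player 1 can switch to W (-4 → 7). Not NE.
(X, b2): Player 2 can switch to b1 (4 → 7). Not NE.
(X, b3): Player 1 can switch to W (1 → 4). Not NE.
(Y, b1): Player 1 gets 8, best alternative 7; Player 2 gets 5, best alternative -3. No profitable deviation — NE.
(Y, b2): Player 1 can switch to W (-6 → 3). Not NE.
(Y, b3): Player 2 can switch to b1 (-7 → 5). Not NE.
(Z, b1): Player 1 can switch to W (1 → 7). Not NE.
(Z, b2): Player 1 can switch to W (2 → 3). Not NE.
(The remaining 1 profile has a profitable deviation by the same check.)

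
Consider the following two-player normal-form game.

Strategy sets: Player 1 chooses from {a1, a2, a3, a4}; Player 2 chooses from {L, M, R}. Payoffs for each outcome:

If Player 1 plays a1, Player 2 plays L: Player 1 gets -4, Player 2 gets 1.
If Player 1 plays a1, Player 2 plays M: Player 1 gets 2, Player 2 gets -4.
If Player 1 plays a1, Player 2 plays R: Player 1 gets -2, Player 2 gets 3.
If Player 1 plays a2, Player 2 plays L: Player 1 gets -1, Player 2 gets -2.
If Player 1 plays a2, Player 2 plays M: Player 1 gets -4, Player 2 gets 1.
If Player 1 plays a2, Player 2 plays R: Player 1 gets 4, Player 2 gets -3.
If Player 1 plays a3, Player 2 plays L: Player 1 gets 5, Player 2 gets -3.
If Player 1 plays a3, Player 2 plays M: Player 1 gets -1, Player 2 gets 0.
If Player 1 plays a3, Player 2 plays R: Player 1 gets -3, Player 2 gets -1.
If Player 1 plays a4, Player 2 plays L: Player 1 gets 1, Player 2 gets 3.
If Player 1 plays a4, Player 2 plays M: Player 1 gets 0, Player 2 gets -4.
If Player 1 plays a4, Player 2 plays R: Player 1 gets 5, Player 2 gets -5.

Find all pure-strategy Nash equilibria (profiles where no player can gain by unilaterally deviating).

This game has no pure Nash equilibrium.

Player 1 against L: payoffs -4, -1, 5, 1 → best response a3.
Player 1 against M: payoffs 2, -4, -1, 0 → best response a1.
Player 1 against R: payoffs -2, 4, -3, 5 → best response a4.
Player 2 against a1: payoffs 1, -4, 3 → best response R.
Player 2 against a2: payoffs -2, 1, -3 → best response M.
Player 2 against a3: payoffs -3, 0, -1 → best response M.
Player 2 against a4: payoffs 3, -4, -5 → best response L.
No profile is a mutual best response for all players.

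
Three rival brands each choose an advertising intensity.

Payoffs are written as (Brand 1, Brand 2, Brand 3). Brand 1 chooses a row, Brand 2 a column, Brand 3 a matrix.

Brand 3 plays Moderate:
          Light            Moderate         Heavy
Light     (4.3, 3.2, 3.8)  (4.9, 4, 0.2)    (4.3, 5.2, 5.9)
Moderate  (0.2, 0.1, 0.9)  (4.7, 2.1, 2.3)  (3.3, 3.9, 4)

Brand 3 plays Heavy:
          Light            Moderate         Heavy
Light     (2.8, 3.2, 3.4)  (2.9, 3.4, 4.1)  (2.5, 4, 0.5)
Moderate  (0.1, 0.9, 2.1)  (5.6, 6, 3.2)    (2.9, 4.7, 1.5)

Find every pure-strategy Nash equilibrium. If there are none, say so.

Brand 1 against (Light, Moderate): payoffs 4.3, 0.2 → best response Light.
Brand 1 against (Light, Heavy): payoffs 2.8, 0.1 → best response Light.
Brand 1 against (Moderate, Moderate): payoffs 4.9, 4.7 → best response Light.
Brand 1 against (Moderate, Heavy): payoffs 2.9, 5.6 → best response Moderate.
Brand 1 against (Heavy, Moderate): payoffs 4.3, 3.3 → best response Light.
Brand 1 against (Heavy, Heavy): payoffs 2.5, 2.9 → best response Moderate.
Brand 2 against (Light, Moderate): payoffs 3.2, 4, 5.2 → best response Heavy.
Brand 2 against (Light, Heavy): payoffs 3.2, 3.4, 4 → best response Heavy.
Brand 2 against (Moderate, Moderate): payoffs 0.1, 2.1, 3.9 → best response Heavy.
Brand 2 against (Moderate, Heavy): payoffs 0.9, 6, 4.7 → best response Moderate.
Brand 3 against (Light, Light): payoffs 3.8, 3.4 → best response Moderate.
Brand 3 against (Light, Moderate): payoffs 0.2, 4.1 → best response Heavy.
Brand 3 against (Light, Heavy): payoffs 5.9, 0.5 → best response Moderate.
Brand 3 against (Moderate, Light): payoffs 0.9, 2.1 → best response Heavy.
Brand 3 against (Moderate, Moderate): payoffs 2.3, 3.2 → best response Heavy.
Brand 3 against (Moderate, Heavy): payoffs 4, 1.5 → best response Moderate.
Mutual best responses: (Light, Heavy, Moderate); (Moderate, Moderate, Heavy).

The pure Nash equilibria are (Light, Heavy, Moderate); (Moderate, Moderate, Heavy).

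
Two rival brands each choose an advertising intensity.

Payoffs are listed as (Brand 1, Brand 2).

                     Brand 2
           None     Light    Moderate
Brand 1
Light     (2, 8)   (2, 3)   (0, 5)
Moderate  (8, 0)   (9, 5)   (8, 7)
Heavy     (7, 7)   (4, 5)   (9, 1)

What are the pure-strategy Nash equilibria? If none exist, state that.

This game has no pure Nash equilibrium.

Check each profile: it is a Nash equilibrium iff no player can strictly gain by switching unilaterally.
(Light, None): Brand 1 can switch to Moderate (2 → 8). Not NE.
(Light, Light): Brand 1 can switch to Moderate (2 → 9). Not NE.
(Light, Moderate): Brand 1 can switch to Moderate (0 → 8). Not NE.
(Moderate, None): Brand 2 can switch to Light (0 → 5). Not NE.
(Moderate, Light): Brand 2 can switch to Moderate (5 → 7). Not NE.
(Moderate, Moderate): Brand 1 can switch to Heavy (8 → 9). Not NE.
(Heavy, None): Brand 1 can switch to Moderate (7 → 8). Not NE.
(Heavy, Light): Brand 1 can switch to Moderate (4 → 9). Not NE.
(Heavy, Moderate): Brand 2 can switch to None (1 → 7). Not NE.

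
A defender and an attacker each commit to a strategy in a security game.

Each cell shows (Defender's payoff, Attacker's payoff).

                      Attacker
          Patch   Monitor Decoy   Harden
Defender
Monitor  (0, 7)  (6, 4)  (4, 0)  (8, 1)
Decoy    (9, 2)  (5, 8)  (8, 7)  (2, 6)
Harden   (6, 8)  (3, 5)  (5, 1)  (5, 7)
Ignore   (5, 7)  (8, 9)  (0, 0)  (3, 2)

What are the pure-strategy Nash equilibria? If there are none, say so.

(Ignore, Monitor)

Defender against Patch: payoffs 0, 9, 6, 5 → best response Decoy.
Defender against Monitor: payoffs 6, 5, 3, 8 → best response Ignore.
Defender against Decoy: payoffs 4, 8, 5, 0 → best response Decoy.
Defender against Harden: payoffs 8, 2, 5, 3 → best response Monitor.
Attacker against Monitor: payoffs 7, 4, 0, 1 → best response Patch.
Attacker against Decoy: payoffs 2, 8, 7, 6 → best response Monitor.
Attacker against Harden: payoffs 8, 5, 1, 7 → best response Patch.
Attacker against Ignore: payoffs 7, 9, 0, 2 → best response Monitor.
Mutual best responses: (Ignore, Monitor).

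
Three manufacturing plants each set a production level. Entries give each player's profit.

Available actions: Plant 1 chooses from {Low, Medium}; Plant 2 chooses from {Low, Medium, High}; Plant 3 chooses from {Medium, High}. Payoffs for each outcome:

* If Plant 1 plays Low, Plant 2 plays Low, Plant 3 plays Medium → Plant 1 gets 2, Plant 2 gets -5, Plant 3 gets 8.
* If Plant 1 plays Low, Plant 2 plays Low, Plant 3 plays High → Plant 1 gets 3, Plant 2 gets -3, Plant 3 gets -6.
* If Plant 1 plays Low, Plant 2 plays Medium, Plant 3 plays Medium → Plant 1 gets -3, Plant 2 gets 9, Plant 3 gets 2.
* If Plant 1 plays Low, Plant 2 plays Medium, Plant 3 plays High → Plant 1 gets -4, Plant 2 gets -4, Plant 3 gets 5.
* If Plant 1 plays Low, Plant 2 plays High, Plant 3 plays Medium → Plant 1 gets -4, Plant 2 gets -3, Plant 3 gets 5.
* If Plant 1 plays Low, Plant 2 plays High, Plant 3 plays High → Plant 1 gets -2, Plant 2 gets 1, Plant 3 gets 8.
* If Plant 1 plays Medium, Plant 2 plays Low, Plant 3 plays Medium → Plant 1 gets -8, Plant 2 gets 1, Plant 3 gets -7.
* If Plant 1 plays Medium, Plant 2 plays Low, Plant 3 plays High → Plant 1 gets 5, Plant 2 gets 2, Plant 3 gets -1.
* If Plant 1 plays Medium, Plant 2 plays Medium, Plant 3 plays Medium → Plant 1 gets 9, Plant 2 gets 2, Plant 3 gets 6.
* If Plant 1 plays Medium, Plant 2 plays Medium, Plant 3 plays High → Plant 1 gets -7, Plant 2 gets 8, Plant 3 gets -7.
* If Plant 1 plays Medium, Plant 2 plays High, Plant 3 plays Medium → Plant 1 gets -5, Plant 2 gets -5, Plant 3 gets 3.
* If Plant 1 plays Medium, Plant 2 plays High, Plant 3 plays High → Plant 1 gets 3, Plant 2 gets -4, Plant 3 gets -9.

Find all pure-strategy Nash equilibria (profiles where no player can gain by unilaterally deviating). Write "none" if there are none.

(Medium, Medium, Medium)

Check each profile: it is a Nash equilibrium iff no player can strictly gain by switching unilaterally.
(Low, Low, Medium): Plant 2 can switch to Medium (-5 → 9). Not NE.
(Low, Low, High): Plant 1 can switch to Medium (3 → 5). Not NE.
(Low, Medium, Medium): Plant 1 can switch to Medium (-3 → 9). Not NE.
(Low, Medium, High): Plant 2 can switch to Low (-4 → -3). Not NE.
(Low, High, Medium): Plant 2 can switch to Medium (-3 → 9). Not NE.
(Low, High, High): Plant 1 can switch to Medium (-2 → 3). Not NE.
(Medium, Low, Medium): Plant 1 can switch to Low (-8 → 2). Not NE.
(Medium, Low, High): Plant 2 can switch to Medium (2 → 8). Not NE.
(Medium, Medium, Medium): Plant 1 gets 9, best alternative -3; Plant 2 gets 2, best alternative 1; Plant 3 gets 6, best alternative -7. No profitable deviation — NE.
(Medium, Medium, High): Plant 1 can switch to Low (-7 → -4). Not NE.
(Medium, High, Medium): Plant 1 can switch to Low (-5 → -4). Not NE.
(Medium, High, High): Plant 2 can switch to Low (-4 → 2). Not NE.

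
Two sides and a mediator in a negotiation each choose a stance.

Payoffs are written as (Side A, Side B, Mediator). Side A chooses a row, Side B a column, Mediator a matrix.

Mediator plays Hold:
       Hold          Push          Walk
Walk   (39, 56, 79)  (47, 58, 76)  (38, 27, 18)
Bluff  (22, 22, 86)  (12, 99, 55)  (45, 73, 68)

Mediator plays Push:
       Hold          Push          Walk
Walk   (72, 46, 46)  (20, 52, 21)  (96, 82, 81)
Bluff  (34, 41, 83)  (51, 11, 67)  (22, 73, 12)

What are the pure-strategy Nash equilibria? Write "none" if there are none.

(Walk, Hold, Hold): Side B can switch to Push (56 → 58). Not NE.
(Walk, Hold, Push): Side B can switch to Push (46 → 52). Not NE.
(Walk, Push, Hold): Side A gets 47, best alternative 12; Side B gets 58, best alternative 56; Mediator gets 76, best alternative 21. No profitable deviation — NE.
(Walk, Push, Push): Side A can switch to Bluff (20 → 51). Not NE.
(Walk, Walk, Hold): Side A can switch to Bluff (38 → 45). Not NE.
(Walk, Walk, Push): Side A gets 96, best alternative 22; Side B gets 82, best alternative 52; Mediator gets 81, best alternative 18. No profitable deviation — NE.
(Bluff, Hold, Hold): Side A can switch to Walk (22 → 39). Not NE.
(Bluff, Hold, Push): Side A can switch to Walk (34 → 72). Not NE.
(Bluff, Push, Hold): Side A can switch to Walk (12 → 47). Not NE.
(Bluff, Push, Push): Side B can switch to Hold (11 → 41). Not NE.
(Bluff, Walk, Hold): Side B can switch to Push (73 → 99). Not NE.
(Bluff, Walk, Push): Side A can switch to Walk (22 → 96). Not NE.

(Walk, Push, Hold) and (Walk, Walk, Push)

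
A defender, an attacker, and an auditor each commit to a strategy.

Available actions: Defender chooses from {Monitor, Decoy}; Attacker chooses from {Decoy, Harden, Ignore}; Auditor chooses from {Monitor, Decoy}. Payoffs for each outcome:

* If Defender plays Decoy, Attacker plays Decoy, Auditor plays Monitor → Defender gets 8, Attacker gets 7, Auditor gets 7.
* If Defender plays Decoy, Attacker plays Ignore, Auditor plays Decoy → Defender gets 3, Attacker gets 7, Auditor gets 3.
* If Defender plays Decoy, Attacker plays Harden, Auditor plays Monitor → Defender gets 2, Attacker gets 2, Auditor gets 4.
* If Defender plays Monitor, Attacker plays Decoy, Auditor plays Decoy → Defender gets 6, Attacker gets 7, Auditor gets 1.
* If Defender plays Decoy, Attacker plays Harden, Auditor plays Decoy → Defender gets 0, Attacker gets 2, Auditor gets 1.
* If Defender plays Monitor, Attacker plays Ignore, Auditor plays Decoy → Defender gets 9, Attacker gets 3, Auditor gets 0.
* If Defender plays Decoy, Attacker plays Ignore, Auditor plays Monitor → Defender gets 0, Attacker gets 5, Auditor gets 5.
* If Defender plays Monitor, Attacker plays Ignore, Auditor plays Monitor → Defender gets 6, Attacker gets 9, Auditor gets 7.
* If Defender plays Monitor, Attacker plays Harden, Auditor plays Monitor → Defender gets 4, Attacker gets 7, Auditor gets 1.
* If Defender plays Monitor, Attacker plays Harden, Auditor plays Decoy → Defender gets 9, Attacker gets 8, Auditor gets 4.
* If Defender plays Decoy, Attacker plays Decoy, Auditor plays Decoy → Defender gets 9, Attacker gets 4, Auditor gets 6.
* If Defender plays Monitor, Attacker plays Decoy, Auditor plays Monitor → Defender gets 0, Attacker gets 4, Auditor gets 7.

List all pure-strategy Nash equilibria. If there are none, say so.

(Monitor, Harden, Decoy); (Monitor, Ignore, Monitor); (Decoy, Decoy, Monitor)

Mark each player's best response to every combination of opponents' strategies; a profile where every player is best-responding is a pure Nash equilibrium.
Defender against (Decoy, Monitor): payoffs 0, 8 → best response Decoy.
Defender against (Decoy, Decoy): payoffs 6, 9 → best response Decoy.
Defender against (Harden, Monitor): payoffs 4, 2 → best response Monitor.
Defender against (Harden, Decoy): payoffs 9, 0 → best response Monitor.
Defender against (Ignore, Monitor): payoffs 6, 0 → best response Monitor.
Defender against (Ignore, Decoy): payoffs 9, 3 → best response Monitor.
Attacker against (Monitor, Monitor): payoffs 4, 7, 9 → best response Ignore.
Attacker against (Monitor, Decoy): payoffs 7, 8, 3 → best response Harden.
Attacker against (Decoy, Monitor): payoffs 7, 2, 5 → best response Decoy.
Attacker against (Decoy, Decoy): payoffs 4, 2, 7 → best response Ignore.
Auditor against (Monitor, Decoy): payoffs 7, 1 → best response Monitor.
Auditor against (Monitor, Harden): payoffs 1, 4 → best response Decoy.
Auditor against (Monitor, Ignore): payoffs 7, 0 → best response Monitor.
Auditor against (Decoy, Decoy): payoffs 7, 6 → best response Monitor.
Auditor against (Decoy, Harden): payoffs 4, 1 → best response Monitor.
Auditor against (Decoy, Ignore): payoffs 5, 3 → best response Monitor.
Mutual best responses: (Monitor, Harden, Decoy); (Monitor, Ignore, Monitor); (Decoy, Decoy, Monitor).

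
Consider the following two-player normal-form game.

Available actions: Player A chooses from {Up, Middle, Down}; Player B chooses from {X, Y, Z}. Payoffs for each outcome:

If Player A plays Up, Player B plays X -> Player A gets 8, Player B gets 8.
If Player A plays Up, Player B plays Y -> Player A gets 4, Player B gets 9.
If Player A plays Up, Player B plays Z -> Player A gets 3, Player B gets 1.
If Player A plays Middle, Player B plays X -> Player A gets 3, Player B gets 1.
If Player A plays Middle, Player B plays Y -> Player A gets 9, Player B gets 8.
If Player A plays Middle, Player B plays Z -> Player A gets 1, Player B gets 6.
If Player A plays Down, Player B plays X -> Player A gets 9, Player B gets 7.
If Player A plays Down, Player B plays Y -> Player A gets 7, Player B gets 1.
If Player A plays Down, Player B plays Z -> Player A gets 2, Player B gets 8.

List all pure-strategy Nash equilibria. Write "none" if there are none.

(Middle, Y)

Check each profile: it is a Nash equilibrium iff no player can strictly gain by switching unilaterally.
(Up, X): Player A can switch to Down (8 → 9). Not NE.
(Up, Y): Player A can switch to Middle (4 → 9). Not NE.
(Up, Z): Player B can switch to X (1 → 8). Not NE.
(Middle, X): Player A can switch to Up (3 → 8). Not NE.
(Middle, Y): Player A gets 9, best alternative 7; Player B gets 8, best alternative 6. No profitable deviation — NE.
(Middle, Z): Player A can switch to Up (1 → 3). Not NE.
(Down, X): Player B can switch to Z (7 → 8). Not NE.
(Down, Y): Player A can switch to Middle (7 → 9). Not NE.
(Down, Z): Player A can switch to Up (2 → 3). Not NE.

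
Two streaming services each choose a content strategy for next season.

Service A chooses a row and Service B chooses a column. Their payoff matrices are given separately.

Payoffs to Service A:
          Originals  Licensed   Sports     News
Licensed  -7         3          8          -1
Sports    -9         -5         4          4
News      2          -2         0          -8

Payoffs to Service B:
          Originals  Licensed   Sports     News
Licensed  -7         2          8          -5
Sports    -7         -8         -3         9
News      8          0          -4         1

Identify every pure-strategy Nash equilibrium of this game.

Pure-strategy Nash equilibria: (Licensed, Sports), (Sports, News), (News, Originals)

For each strategy profile, look for a profitable unilateral deviation.
(Licensed, Originals): Service A can switch to News (-7 → 2). Not NE.
(Licensed, Licensed): Service B can switch to Sports (2 → 8). Not NE.
(Licensed, Sports): Service A gets 8, best alternative 4; Service B gets 8, best alternative 2. No profitable deviation — NE.
(Licensed, News): Service A can switch to Sports (-1 → 4). Not NE.
(Sports, Originals): Service A can switch to Licensed (-9 → -7). Not NE.
(Sports, Licensed): Service A can switch to Licensed (-5 → 3). Not NE.
(Sports, Sports): Service A can switch to Licensed (4 → 8). Not NE.
(Sports, News): Service A gets 4, best alternative -1; Service B gets 9, best alternative -3. No profitable deviation — NE.
(News, Originals): Service A gets 2, best alternative -7; Service B gets 8, best alternative 1. No profitable deviation — NE.
(News, Licensed): Service A can switch to Licensed (-2 → 3). Not NE.
(News, Sports): Service A can switch to Licensed (0 → 8). Not NE.
(News, News): Service A can switch to Licensed (-8 → -1). Not NE.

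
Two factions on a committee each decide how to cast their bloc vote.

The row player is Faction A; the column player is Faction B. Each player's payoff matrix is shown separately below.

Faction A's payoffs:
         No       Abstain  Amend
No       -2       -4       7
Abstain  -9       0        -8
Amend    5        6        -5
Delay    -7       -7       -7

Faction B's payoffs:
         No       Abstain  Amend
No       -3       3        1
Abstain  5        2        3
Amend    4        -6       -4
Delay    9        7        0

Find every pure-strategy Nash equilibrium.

Pure NE: (Amend, No)

Mark each player's best response to every combination of opponents' strategies; a profile where every player is best-responding is a pure Nash equilibrium.
Faction A against No: payoffs -2, -9, 5, -7 → best response Amend.
Faction A against Abstain: payoffs -4, 0, 6, -7 → best response Amend.
Faction A against Amend: payoffs 7, -8, -5, -7 → best response No.
Faction B against No: payoffs -3, 3, 1 → best response Abstain.
Faction B against Abstain: payoffs 5, 2, 3 → best response No.
Faction B against Amend: payoffs 4, -6, -4 → best response No.
Faction B against Delay: payoffs 9, 7, 0 → best response No.
Mutual best responses: (Amend, No).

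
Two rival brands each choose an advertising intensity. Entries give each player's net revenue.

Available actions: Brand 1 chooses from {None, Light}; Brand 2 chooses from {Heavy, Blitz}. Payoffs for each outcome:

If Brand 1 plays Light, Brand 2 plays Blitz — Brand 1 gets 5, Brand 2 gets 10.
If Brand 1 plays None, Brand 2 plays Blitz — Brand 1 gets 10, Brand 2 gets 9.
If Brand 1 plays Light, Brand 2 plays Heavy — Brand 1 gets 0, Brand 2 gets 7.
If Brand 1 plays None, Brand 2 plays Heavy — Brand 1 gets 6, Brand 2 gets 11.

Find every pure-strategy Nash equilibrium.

For each strategy profile, look for a profitable unilateral deviation.
(None, Heavy): Brand 1 gets 6, best alternative 0; Brand 2 gets 11, best alternative 9. No profitable deviation — NE.
(None, Blitz): Brand 2 can switch to Heavy (9 → 11). Not NE.
(Light, Heavy): Brand 1 can switch to None (0 → 6). Not NE.
(Light, Blitz): Brand 1 can switch to None (5 → 10). Not NE.

Pure NE: (None, Heavy)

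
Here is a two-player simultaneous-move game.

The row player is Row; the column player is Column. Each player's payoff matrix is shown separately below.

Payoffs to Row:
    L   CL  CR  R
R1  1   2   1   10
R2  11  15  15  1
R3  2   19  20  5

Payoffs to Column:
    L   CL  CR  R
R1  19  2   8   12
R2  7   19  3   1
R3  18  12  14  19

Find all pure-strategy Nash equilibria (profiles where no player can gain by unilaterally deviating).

No pure-strategy Nash equilibrium.

Row against L: payoffs 1, 11, 2 → best response R2.
Row against CL: payoffs 2, 15, 19 → best response R3.
Row against CR: payoffs 1, 15, 20 → best response R3.
Row against R: payoffs 10, 1, 5 → best response R1.
Column against R1: payoffs 19, 2, 8, 12 → best response L.
Column against R2: payoffs 7, 19, 3, 1 → best response CL.
Column against R3: payoffs 18, 12, 14, 19 → best response R.
No profile is a mutual best response for all players.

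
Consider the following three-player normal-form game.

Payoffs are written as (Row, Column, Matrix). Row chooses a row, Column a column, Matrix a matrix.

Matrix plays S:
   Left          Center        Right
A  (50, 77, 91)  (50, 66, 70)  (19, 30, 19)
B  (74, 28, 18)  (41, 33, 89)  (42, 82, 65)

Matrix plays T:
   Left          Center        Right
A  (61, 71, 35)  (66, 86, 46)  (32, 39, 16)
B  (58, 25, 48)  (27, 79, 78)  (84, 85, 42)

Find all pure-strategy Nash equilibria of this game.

Row against (Left, S): payoffs 50, 74 → best response B.
Row against (Left, T): payoffs 61, 58 → best response A.
Row against (Center, S): payoffs 50, 41 → best response A.
Row against (Center, T): payoffs 66, 27 → best response A.
Row against (Right, S): payoffs 19, 42 → best response B.
Row against (Right, T): payoffs 32, 84 → best response B.
Column against (A, S): payoffs 77, 66, 30 → best response Left.
Column against (A, T): payoffs 71, 86, 39 → best response Center.
Column against (B, S): payoffs 28, 33, 82 → best response Right.
Column against (B, T): payoffs 25, 79, 85 → best response Right.
Matrix against (A, Left): payoffs 91, 35 → best response S.
Matrix against (A, Center): payoffs 70, 46 → best response S.
Matrix against (A, Right): payoffs 19, 16 → best response S.
Matrix against (B, Left): payoffs 18, 48 → best response T.
Matrix against (B, Center): payoffs 89, 78 → best response S.
Matrix against (B, Right): payoffs 65, 42 → best response S.
Mutual best responses: (B, Right, S).

(B, Right, S)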